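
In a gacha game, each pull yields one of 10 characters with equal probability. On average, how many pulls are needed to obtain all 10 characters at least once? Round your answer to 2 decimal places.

Split into phases: going from k distinct to k+1 distinct takes on average 10/(10-k) pulls.
E[T] = 10/10 + 10/9 + 10/8 + ... + 10/2 + 10/1 = 10·H_{10}.
H_{10} = 2.929, so E[T] = 29.290.

29.29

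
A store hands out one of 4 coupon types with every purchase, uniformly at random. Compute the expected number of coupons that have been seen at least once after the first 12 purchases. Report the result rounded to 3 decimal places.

For each coupon, P(seen in 12 purchases) = 1 - (3/4)^12 = 0.9683.
By linearity of expectation, E[distinct seen] = 4·(1 - (3/4)^12) = 3.8733.

3.873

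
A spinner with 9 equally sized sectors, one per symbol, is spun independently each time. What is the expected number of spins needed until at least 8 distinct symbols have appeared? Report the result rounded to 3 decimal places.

16.461

With k distinct symbols already seen, the next new one arrives after an expected 9/(9-k) spins.
Sum over k = 0,...,7: E = 9/9 + 9/8 + 9/7 + ... + 9/3 + 9/2 = 16.4607.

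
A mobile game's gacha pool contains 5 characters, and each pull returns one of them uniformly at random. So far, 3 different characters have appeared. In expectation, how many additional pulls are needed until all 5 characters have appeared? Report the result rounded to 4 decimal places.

7.5000

The wait to go from k to k+1 distinct characters is geometric with mean 5/(5-k).
Sum over k = 3,...,4: E = 5/2 + 5/1 = 7.50000.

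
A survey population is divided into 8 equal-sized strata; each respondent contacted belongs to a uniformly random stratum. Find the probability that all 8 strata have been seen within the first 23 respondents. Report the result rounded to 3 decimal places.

Let A_i be the event that stratum i is missing after 23 respondents. By inclusion–exclusion on the A_i,
P(all seen) = Σ_{j=0}^{8} (-1)^j C(8,j)((8-j)/8)^23
= 1.0000 - 0.3709 + 0.0375 - 0.0011 + 0.0000 - 0.0000 + 0.0000 - 0.0000 + 0.0000
= 0.6654.

0.665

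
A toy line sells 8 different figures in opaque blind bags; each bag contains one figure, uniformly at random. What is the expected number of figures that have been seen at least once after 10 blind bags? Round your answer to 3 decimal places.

For each figure, P(seen in 10 blind bags) = 1 - (7/8)^10 = 0.7369.
By linearity of expectation, E[distinct seen] = 8·(1 - (7/8)^10) = 5.8954.

5.895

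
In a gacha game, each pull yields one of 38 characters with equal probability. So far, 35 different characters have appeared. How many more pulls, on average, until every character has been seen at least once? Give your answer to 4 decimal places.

The wait to go from k to k+1 distinct characters is geometric with mean 38/(38-k).
Sum over k = 35,...,37: E = 38/3 + 38/2 + 38/1 = 69.66667.

69.6667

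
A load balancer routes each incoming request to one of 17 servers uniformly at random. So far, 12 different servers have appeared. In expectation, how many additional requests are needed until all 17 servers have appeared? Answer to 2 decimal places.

38.82

From k distinct to k+1 distinct takes on average 17/(17-k) requests.
Sum over k = 12,...,16: E = 17/5 + 17/4 + 17/3 + 17/2 + 17/1 = 38.817.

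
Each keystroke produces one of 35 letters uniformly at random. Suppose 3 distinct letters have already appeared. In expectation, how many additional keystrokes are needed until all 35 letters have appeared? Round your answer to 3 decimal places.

The wait to go from k to k+1 distinct letters is geometric with mean 35/(35-k).
Sum over k = 3,...,34: E = 35/32 + 35/31 + 35/30 + ... + 35/2 + 35/1 = 142.0473.

142.047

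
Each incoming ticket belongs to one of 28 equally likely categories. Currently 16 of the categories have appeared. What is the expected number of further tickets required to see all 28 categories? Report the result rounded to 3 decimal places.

86.890

From k distinct to k+1 distinct takes on average 28/(28-k) tickets.
Sum over k = 16,...,27: E = 28/12 + 28/11 + 28/10 + ... + 28/2 + 28/1 = 86.8899.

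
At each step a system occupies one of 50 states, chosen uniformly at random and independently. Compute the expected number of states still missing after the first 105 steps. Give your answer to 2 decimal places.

5.99

For each state, P(unseen after 105) = (49/50)^105 = 0.120.
By linearity of expectation, E[unseen] = 50·(49/50)^105 = 5.994.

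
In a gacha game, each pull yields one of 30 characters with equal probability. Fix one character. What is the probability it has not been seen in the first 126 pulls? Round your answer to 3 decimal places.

Each pull misses the fixed character with probability (30-1)/30 = 29/30, independently.
P(still missing after 126) = (29/30)^126 = 0.0140.

0.014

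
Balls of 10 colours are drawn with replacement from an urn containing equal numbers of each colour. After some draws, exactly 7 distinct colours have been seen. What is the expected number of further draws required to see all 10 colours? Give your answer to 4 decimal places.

18.3333

From k distinct to k+1 distinct takes on average 10/(10-k) draws.
Sum over k = 7,...,9: E = 10/3 + 10/2 + 10/1 = 18.33333.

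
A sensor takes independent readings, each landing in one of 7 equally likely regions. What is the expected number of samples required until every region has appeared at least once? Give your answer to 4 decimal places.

After k distinct regions have appeared, the next sample gives a new one with probability (7-k)/7, so the expected wait for the (k+1)-th is 7/(7-k).
E[T] = 7/7 + 7/6 + 7/5 + ... + 7/2 + 7/1 = 7·H_{7}.
H_{7} = 2.59286, so E[T] = 18.15000.

18.1500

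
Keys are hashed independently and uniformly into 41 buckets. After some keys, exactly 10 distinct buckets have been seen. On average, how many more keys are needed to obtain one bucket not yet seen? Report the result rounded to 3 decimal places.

Each key yields a new bucket with probability (41-10)/41 = 31/41, so the wait is geometric with mean 41/31.
E = 41/31 = 1.3226.

1.323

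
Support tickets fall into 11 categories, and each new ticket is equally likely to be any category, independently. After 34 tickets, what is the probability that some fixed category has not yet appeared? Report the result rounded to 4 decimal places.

0.0391

Each ticket misses the fixed category with probability (11-1)/11 = 10/11, independently.
P(still missing after 34) = (10/11)^34 = 0.03914.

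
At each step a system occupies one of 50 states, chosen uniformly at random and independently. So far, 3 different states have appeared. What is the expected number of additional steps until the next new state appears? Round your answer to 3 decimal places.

The number of steps until the next new state is geometric with success probability 47/50, so its mean is 50/47.
E = 50/47 = 1.0638.

1.064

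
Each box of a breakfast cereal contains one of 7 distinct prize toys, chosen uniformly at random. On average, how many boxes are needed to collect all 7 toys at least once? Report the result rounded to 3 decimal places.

18.150

After k distinct toys have appeared, the next box gives a new one with probability (7-k)/7, so the expected wait for the (k+1)-th is 7/(7-k).
E[T] = 7/7 + 7/6 + 7/5 + ... + 7/2 + 7/1 = 7·H_{7}.
H_{7} = 2.5929, so E[T] = 18.1500.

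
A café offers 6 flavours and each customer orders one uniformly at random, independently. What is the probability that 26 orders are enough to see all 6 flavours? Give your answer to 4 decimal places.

0.9480

By inclusion–exclusion over which flavours are missing,
P(all seen) = Σ_{j=0}^{6} (-1)^j C(6,j)((6-j)/6)^26
= 1.00000 - 0.05241 + 0.00040 - 0.00000 + 0.00000 - 0.00000 + 0.00000
= 0.94798.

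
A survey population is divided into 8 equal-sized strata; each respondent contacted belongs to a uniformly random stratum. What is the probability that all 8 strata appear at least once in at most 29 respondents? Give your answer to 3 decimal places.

Let A_i be the event that stratum i is missing after 29 respondents. By inclusion–exclusion on the A_i,
P(all seen) = Σ_{j=0}^{8} (-1)^j C(8,j)((8-j)/8)^29
= 1.0000 - 0.1665 + 0.0067 - 0.0001 + 0.0000 - 0.0000 + 0.0000 - 0.0000 + 0.0000
= 0.8401.

0.840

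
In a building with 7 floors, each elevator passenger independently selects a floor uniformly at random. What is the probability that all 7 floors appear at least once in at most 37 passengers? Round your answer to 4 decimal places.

0.9767

By inclusion–exclusion over which floors are missing,
P(all seen) = Σ_{j=0}^{7} (-1)^j C(7,j)((7-j)/7)^37
= 1.00000 - 0.02334 + 0.00008 - 0.00000 + 0.00000 - 0.00000 + 0.00000 - 0.00000
= 0.97674.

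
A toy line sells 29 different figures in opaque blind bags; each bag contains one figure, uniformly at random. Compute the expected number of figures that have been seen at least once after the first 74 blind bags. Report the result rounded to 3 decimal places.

26.839

For each figure, P(seen in 74 blind bags) = 1 - (28/29)^74 = 0.9255.
By linearity of expectation, E[distinct seen] = 29·(1 - (28/29)^74) = 26.8391.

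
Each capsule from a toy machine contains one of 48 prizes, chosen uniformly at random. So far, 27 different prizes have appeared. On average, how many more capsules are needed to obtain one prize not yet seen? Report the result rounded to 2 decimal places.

2.29

Each capsule yields a new prize with probability (48-27)/48 = 21/48, so the wait is geometric with mean 48/21.
E = 48/21 = 2.286.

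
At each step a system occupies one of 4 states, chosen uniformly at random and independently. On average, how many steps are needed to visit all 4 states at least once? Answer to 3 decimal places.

Split into phases: going from k distinct to k+1 distinct takes on average 4/(4-k) steps.
E[T] = 4/4 + 4/3 + 4/2 + 4/1 = 4·H_{4}.
H_{4} = 2.0833, so E[T] = 8.3333.

8.333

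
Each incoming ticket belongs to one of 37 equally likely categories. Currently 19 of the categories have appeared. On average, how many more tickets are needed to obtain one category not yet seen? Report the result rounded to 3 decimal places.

Each ticket yields a new category with probability (37-19)/37 = 18/37, so the wait is geometric with mean 37/18.
E = 37/18 = 2.0556.

2.056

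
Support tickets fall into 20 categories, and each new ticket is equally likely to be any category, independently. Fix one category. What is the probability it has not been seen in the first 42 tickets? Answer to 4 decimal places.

0.1160

On each ticket the fixed category fails to appear with probability 19/20.
P(still missing after 42) = (19/20)^42 = 0.11598.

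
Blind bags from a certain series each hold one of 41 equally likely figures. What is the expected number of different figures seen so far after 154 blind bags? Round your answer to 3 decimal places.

40.085

For each figure, P(seen in 154 blind bags) = 1 - (40/41)^154 = 0.9777.
By linearity of expectation, E[distinct seen] = 41·(1 - (40/41)^154) = 40.0852.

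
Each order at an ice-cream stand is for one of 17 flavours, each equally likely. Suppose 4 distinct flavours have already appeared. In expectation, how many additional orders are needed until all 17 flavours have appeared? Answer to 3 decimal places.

The wait to go from k to k+1 distinct flavours is geometric with mean 17/(17-k).
Sum over k = 4,...,16: E = 17/13 + 17/12 + 17/11 + ... + 17/2 + 17/1 = 54.0623.

54.062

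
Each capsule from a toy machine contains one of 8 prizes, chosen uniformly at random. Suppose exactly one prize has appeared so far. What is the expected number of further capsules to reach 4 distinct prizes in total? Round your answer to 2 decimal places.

With k distinct prizes already seen, the next new one takes an expected 8/(8-k) capsules.
Sum over k = 1,...,3: E = 8/7 + 8/6 + 8/5 = 4.076.

4.08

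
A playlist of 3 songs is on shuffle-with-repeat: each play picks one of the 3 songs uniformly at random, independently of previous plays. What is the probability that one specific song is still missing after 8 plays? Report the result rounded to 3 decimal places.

On each play the fixed song fails to appear with probability 2/3.
P(still missing after 8) = (2/3)^8 = 0.0390.

0.039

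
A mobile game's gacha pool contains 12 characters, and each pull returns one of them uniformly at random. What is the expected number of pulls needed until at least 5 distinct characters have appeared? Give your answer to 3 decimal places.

6.124

With k distinct characters already seen, the next new one arrives after an expected 12/(12-k) pulls.
Sum over k = 0,...,4: E = 12/12 + 12/11 + 12/10 + 12/9 + 12/8 = 6.1242.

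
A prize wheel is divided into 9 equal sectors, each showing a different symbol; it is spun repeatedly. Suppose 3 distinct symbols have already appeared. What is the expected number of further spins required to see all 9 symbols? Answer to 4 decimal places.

22.0500

From k distinct to k+1 distinct takes on average 9/(9-k) spins.
Sum over k = 3,...,8: E = 9/6 + 9/5 + 9/4 + 9/3 + 9/2 + 9/1 = 22.05000.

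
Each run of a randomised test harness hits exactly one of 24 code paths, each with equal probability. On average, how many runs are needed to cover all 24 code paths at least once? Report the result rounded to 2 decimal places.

90.62

The wait to go from k to k+1 distinct code paths is geometric with mean 24/(24-k).
E[T] = 24/24 + 24/23 + 24/22 + ... + 24/2 + 24/1 = 24·H_{24}.
H_{24} = 3.776, so E[T] = 90.623.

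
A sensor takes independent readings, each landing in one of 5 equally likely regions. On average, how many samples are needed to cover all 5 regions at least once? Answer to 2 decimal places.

11.42

Split into phases: going from k distinct to k+1 distinct takes on average 5/(5-k) samples.
E[T] = 5/5 + 5/4 + 5/3 + 5/2 + 5/1 = 5·H_{5}.
H_{5} = 2.283, so E[T] = 11.417.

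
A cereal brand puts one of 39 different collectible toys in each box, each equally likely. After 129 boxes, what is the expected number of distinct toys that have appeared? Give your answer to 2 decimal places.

37.63

For each toy, P(seen in 129 boxes) = 1 - (38/39)^129 = 0.965.
By linearity of expectation, E[distinct seen] = 39·(1 - (38/39)^129) = 37.633.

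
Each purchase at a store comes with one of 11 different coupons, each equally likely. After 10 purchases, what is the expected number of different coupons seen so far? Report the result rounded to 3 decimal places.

For each coupon, P(seen in 10 purchases) = 1 - (10/11)^10 = 0.6145.
By linearity of expectation, E[distinct seen] = 11·(1 - (10/11)^10) = 6.7590.

6.759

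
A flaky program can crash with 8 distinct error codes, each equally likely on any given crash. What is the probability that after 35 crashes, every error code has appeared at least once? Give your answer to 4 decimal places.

By inclusion–exclusion over which error codes are missing,
P(all seen) = Σ_{j=0}^{8} (-1)^j C(8,j)((8-j)/8)^35
= 1.00000 - 0.07471 + 0.00119 - 0.00000 + 0.00000 - 0.00000 + 0.00000 - 0.00000 + 0.00000
= 0.92647.

0.9265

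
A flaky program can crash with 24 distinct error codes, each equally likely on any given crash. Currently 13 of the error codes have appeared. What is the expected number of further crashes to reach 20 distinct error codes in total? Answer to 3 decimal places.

22.477

The wait to go from k to k+1 distinct error codes is geometric with mean 24/(24-k).
Sum over k = 13,...,19: E = 24/11 + 24/10 + 24/9 + ... + 24/6 + 24/5 = 22.4771.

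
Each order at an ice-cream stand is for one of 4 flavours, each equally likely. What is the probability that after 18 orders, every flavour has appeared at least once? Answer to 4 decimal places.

Let A_i be the event that flavour i is missing after 18 orders. By inclusion–exclusion on the A_i,
P(all seen) = Σ_{j=0}^{4} (-1)^j C(4,j)((4-j)/4)^18
= 1.00000 - 0.02255 + 0.00002 - 0.00000 + 0.00000
= 0.97747.

0.9775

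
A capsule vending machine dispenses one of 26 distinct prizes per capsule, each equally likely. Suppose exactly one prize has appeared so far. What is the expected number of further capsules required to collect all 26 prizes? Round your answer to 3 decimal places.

From k distinct to k+1 distinct takes on average 26/(26-k) capsules.
Sum over k = 1,...,25: E = 26/25 + 26/24 + 26/23 + ... + 26/2 + 26/1 = 99.2149.

99.215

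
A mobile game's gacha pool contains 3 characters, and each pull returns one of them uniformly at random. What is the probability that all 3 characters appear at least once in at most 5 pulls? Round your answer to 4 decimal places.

0.6173

By inclusion–exclusion over which characters are missing,
P(all seen) = Σ_{j=0}^{3} (-1)^j C(3,j)((3-j)/3)^5
= 1.00000 - 0.39506 + 0.01235 - 0.00000
= 0.61728.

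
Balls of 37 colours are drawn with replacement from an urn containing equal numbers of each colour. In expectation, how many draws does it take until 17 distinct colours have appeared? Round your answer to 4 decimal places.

Going from k to k+1 distinct takes a geometric number of draws with mean 37/(37-k).
Sum over k = 0,...,16: E = 37/37 + 37/36 + 37/35 + ... + 37/22 + 37/21 = 22.34232.

22.3423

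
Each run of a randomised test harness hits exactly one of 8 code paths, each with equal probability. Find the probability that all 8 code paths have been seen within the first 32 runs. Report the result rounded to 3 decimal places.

By inclusion–exclusion over which code paths are missing,
P(all seen) = Σ_{j=0}^{8} (-1)^j C(8,j)((8-j)/8)^32
= 1.0000 - 0.1115 + 0.0028 - 0.0000 + 0.0000 - 0.0000 + 0.0000 - 0.0000 + 0.0000
= 0.8913.

0.891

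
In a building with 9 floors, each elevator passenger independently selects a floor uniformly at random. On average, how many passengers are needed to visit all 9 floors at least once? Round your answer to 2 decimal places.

The wait to go from k to k+1 distinct floors is geometric with mean 9/(9-k).
E[T] = 9/9 + 9/8 + 9/7 + ... + 9/2 + 9/1 = 9·H_{9}.
H_{9} = 2.829, so E[T] = 25.461.

25.46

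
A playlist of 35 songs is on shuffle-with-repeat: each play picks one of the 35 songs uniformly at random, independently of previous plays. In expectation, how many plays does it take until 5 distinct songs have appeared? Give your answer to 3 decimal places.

5.313

With k distinct songs already seen, the next new one arrives after an expected 35/(35-k) plays.
Sum over k = 0,...,4: E = 35/35 + 35/34 + 35/33 + 35/32 + 35/31 = 5.3128.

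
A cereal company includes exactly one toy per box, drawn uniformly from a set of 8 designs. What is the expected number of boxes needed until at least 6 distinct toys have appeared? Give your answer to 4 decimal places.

Going from k to k+1 distinct takes a geometric number of boxes with mean 8/(8-k).
Sum over k = 0,...,5: E = 8/8 + 8/7 + 8/6 + 8/5 + 8/4 + 8/3 = 9.74286.

9.7429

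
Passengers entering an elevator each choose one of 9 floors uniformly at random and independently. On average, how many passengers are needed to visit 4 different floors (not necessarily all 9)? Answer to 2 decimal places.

4.91

Going from k to k+1 distinct takes a geometric number of passengers with mean 9/(9-k).
Sum over k = 0,...,3: E = 9/9 + 9/8 + 9/7 + 9/6 = 4.911.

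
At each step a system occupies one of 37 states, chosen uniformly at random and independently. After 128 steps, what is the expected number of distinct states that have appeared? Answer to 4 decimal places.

35.8906

For each state, P(seen in 128 steps) = 1 - (36/37)^128 = 0.97002.
By linearity of expectation, E[distinct seen] = 37·(1 - (36/37)^128) = 35.89057.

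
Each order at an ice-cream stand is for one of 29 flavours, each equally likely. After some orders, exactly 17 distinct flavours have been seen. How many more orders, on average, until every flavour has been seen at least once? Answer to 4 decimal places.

The wait to go from k to k+1 distinct flavours is geometric with mean 29/(29-k).
Sum over k = 17,...,28: E = 29/12 + 29/11 + 29/10 + ... + 29/2 + 29/1 = 89.99311.

89.9931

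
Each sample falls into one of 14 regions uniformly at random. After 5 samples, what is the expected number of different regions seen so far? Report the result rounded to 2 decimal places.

4.33

For each region, P(seen in 5 samples) = 1 - (13/14)^5 = 0.310.
By linearity of expectation, E[distinct seen] = 14·(1 - (13/14)^5) = 4.335.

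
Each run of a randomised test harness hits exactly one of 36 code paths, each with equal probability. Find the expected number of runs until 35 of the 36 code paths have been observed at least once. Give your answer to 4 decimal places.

114.2841

With k distinct code paths already seen, the next new one arrives after an expected 36/(36-k) runs.
Sum over k = 0,...,34: E = 36/36 + 36/35 + 36/34 + ... + 36/3 + 36/2 = 114.28413.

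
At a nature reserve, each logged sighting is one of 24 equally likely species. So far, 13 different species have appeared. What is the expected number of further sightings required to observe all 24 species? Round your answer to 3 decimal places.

72.477

The wait to go from k to k+1 distinct species is geometric with mean 24/(24-k).
Sum over k = 13,...,23: E = 24/11 + 24/10 + 24/9 + ... + 24/2 + 24/1 = 72.4771.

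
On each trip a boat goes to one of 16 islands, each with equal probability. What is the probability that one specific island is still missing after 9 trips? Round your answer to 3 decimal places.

On each trip the fixed island fails to appear with probability 15/16.
P(still missing after 9) = (15/16)^9 = 0.5594.

0.559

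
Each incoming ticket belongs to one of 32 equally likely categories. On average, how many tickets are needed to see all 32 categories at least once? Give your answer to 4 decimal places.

Split into phases: going from k distinct to k+1 distinct takes on average 32/(32-k) tickets.
E[T] = 32/32 + 32/31 + 32/30 + ... + 32/2 + 32/1 = 32·H_{32}.
H_{32} = 4.05850, so E[T] = 129.87185.

129.8718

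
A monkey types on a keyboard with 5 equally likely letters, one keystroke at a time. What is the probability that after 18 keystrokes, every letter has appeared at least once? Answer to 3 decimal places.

0.911

By inclusion–exclusion over which letters are missing,
P(all seen) = Σ_{j=0}^{5} (-1)^j C(5,j)((5-j)/5)^18
= 1.0000 - 0.0901 + 0.0010 - 0.0000 + 0.0000 - 0.0000
= 0.9109.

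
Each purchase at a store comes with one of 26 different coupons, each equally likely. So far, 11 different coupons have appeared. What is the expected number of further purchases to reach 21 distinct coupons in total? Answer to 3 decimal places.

26.907

From k distinct to k+1 distinct takes on average 26/(26-k) purchases.
Sum over k = 11,...,20: E = 26/15 + 26/14 + 26/13 + ... + 26/7 + 26/6 = 26.9073.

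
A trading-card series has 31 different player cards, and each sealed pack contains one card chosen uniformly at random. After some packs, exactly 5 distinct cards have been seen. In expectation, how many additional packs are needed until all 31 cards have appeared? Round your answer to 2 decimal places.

119.49

With k distinct cards already seen, the next new one takes an expected 31/(31-k) packs.
Sum over k = 5,...,30: E = 31/26 + 31/25 + 31/24 + ... + 31/2 + 31/1 = 119.487.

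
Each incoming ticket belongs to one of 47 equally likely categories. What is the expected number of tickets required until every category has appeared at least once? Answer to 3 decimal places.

208.584

The wait to go from k to k+1 distinct categories is geometric with mean 47/(47-k).
E[T] = 47/47 + 47/46 + 47/45 + ... + 47/2 + 47/1 = 47·H_{47}.
H_{47} = 4.4380, so E[T] = 208.5843.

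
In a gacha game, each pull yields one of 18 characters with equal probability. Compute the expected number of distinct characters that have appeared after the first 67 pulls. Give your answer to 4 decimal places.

For each character, P(seen in 67 pulls) = 1 - (17/18)^67 = 0.97828.
By linearity of expectation, E[distinct seen] = 18·(1 - (17/18)^67) = 17.60908.

17.6091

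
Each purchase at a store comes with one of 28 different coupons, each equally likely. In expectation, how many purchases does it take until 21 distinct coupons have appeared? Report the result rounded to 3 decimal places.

Going from k to k+1 distinct takes a geometric number of purchases with mean 28/(28-k).
Sum over k = 0,...,20: E = 28/28 + 28/27 + 28/26 + ... + 28/9 + 28/8 = 37.3608.

37.361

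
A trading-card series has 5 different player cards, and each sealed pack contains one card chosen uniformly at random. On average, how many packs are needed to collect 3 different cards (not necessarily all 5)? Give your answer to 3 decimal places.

Going from k to k+1 distinct takes a geometric number of packs with mean 5/(5-k).
Sum over k = 0,...,2: E = 5/5 + 5/4 + 5/3 = 3.9167.

3.917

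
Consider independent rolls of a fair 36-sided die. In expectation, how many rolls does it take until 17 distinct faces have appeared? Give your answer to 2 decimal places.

Going from k to k+1 distinct takes a geometric number of rolls with mean 36/(36-k).
Sum over k = 0,...,16: E = 36/36 + 36/35 + 36/34 + ... + 36/21 + 36/20 = 22.566.

22.57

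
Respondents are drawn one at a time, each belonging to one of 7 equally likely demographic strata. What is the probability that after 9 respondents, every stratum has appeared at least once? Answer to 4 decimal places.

0.0577

Let A_i be the event that stratum i is missing after 9 respondents. By inclusion–exclusion on the A_i,
P(all seen) = Σ_{j=0}^{7} (-1)^j C(7,j)((7-j)/7)^9
= 1.00000 - 1.74814 + 1.01641 - 0.22737 + 0.01707 - 0.00027 + 0.00000 - 0.00000
= 0.05770.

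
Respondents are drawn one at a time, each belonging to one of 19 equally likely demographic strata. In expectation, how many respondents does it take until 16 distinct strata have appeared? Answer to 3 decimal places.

Going from k to k+1 distinct takes a geometric number of respondents with mean 19/(19-k).
Sum over k = 0,...,15: E = 19/19 + 19/18 + 19/17 + ... + 19/5 + 19/4 = 32.5737.

32.574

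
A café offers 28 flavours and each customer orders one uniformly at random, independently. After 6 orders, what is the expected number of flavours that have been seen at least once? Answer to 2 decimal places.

5.49

For each flavour, P(seen in 6 orders) = 1 - (27/28)^6 = 0.196.
By linearity of expectation, E[distinct seen] = 28·(1 - (27/28)^6) = 5.489.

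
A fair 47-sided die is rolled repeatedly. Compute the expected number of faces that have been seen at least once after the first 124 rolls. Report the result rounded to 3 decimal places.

43.735

For each face, P(seen in 124 rolls) = 1 - (46/47)^124 = 0.9305.
By linearity of expectation, E[distinct seen] = 47·(1 - (46/47)^124) = 43.7346.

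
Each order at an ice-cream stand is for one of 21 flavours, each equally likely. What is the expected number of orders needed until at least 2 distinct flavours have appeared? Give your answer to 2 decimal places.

Going from k to k+1 distinct takes a geometric number of orders with mean 21/(21-k).
Sum over k = 0,...,1: E = 21/21 + 21/20 = 2.050.

2.05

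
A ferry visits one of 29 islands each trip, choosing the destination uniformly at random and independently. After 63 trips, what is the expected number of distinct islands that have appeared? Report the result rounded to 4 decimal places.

For each island, P(seen in 63 trips) = 1 - (28/29)^63 = 0.89038.
By linearity of expectation, E[distinct seen] = 29·(1 - (28/29)^63) = 25.82108.

25.8211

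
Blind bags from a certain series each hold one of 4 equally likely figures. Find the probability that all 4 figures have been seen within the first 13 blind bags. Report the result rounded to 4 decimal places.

By inclusion–exclusion over which figures are missing,
P(all seen) = Σ_{j=0}^{4} (-1)^j C(4,j)((4-j)/4)^13
= 1.00000 - 0.09503 + 0.00073 - 0.00000 + 0.00000
= 0.90570.

0.9057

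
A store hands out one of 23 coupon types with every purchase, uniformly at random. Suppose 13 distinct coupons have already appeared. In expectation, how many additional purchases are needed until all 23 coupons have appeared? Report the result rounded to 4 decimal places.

67.3663

From k distinct to k+1 distinct takes on average 23/(23-k) purchases.
Sum over k = 13,...,22: E = 23/10 + 23/9 + 23/8 + ... + 23/2 + 23/1 = 67.36627.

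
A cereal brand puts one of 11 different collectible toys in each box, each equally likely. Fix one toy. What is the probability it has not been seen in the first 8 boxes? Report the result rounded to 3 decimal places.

On each box the fixed toy fails to appear with probability 10/11.
P(still missing after 8) = (10/11)^8 = 0.4665.

0.467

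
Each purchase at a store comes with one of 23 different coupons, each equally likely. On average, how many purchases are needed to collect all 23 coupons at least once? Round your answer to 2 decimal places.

85.89

Split into phases: going from k distinct to k+1 distinct takes on average 23/(23-k) purchases.
E[T] = 23/23 + 23/22 + 23/21 + ... + 23/2 + 23/1 = 23·H_{23}.
H_{23} = 3.734, so E[T] = 85.889.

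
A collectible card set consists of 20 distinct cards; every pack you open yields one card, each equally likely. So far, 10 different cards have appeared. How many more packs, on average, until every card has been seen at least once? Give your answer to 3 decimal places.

The wait to go from k to k+1 distinct cards is geometric with mean 20/(20-k).
Sum over k = 10,...,19: E = 20/10 + 20/9 + 20/8 + ... + 20/2 + 20/1 = 58.5794.

58.579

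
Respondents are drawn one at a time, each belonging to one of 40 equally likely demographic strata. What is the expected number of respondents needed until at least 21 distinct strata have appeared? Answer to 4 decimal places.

With k distinct strata already seen, the next new one arrives after an expected 40/(40-k) respondents.
Sum over k = 0,...,20: E = 40/40 + 40/39 + 40/38 + ... + 40/21 + 40/20 = 29.23214.

29.2321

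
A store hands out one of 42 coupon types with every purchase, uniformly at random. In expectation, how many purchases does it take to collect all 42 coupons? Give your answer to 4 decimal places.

The wait to go from k to k+1 distinct coupons is geometric with mean 42/(42-k).
E[T] = 42/42 + 42/41 + 42/40 + ... + 42/2 + 42/1 = 42·H_{42}.
H_{42} = 4.32674, so E[T] = 181.72320.

181.7232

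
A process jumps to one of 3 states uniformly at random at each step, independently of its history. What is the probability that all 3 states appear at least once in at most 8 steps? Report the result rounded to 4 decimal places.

0.8834

Let A_i be the event that state i is missing after 8 steps. By inclusion–exclusion on the A_i,
P(all seen) = Σ_{j=0}^{3} (-1)^j C(3,j)((3-j)/3)^8
= 1.00000 - 0.11706 + 0.00046 - 0.00000
= 0.88340.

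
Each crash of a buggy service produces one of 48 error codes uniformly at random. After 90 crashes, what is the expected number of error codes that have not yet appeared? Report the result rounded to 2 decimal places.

For each error code, P(unseen after 90) = (47/48)^90 = 0.150.
By linearity of expectation, E[unseen] = 48·(47/48)^90 = 7.217.

7.22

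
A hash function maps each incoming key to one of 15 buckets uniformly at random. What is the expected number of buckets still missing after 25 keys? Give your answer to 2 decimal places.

2.67

For each bucket, P(unseen after 25) = (14/15)^25 = 0.178.
By linearity of expectation, E[unseen] = 15·(14/15)^25 = 2.673.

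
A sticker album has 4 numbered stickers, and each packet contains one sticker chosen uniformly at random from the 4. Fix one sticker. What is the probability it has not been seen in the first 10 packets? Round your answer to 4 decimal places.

0.0563

Each packet misses the fixed sticker with probability (4-1)/4 = 3/4, independently.
P(still missing after 10) = (3/4)^10 = 0.05631.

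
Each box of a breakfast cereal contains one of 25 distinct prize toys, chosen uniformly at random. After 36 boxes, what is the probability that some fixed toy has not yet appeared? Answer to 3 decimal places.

Each box misses the fixed toy with probability (25-1)/25 = 24/25, independently.
P(still missing after 36) = (24/25)^36 = 0.2300.

0.230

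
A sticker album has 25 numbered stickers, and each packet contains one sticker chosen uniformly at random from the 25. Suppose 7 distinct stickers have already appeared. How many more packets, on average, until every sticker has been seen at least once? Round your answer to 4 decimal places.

87.3777

The wait to go from k to k+1 distinct stickers is geometric with mean 25/(25-k).
Sum over k = 7,...,24: E = 25/18 + 25/17 + 25/16 + ... + 25/2 + 25/1 = 87.37770.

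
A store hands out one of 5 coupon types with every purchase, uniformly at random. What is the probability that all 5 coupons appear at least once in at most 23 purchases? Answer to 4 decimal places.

0.9706

By inclusion–exclusion over which coupons are missing,
P(all seen) = Σ_{j=0}^{5} (-1)^j C(5,j)((5-j)/5)^23
= 1.00000 - 0.02951 + 0.00008 - 0.00000 + 0.00000 - 0.00000
= 0.97056.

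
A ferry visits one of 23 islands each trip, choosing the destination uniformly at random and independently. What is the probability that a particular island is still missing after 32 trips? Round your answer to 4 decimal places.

0.2411

Each trip misses the fixed island with probability (23-1)/23 = 22/23, independently.
P(still missing after 32) = (22/23)^32 = 0.24112.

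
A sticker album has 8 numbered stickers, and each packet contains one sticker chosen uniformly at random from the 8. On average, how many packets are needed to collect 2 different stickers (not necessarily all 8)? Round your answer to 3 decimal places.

2.143

With k distinct stickers already seen, the next new one arrives after an expected 8/(8-k) packets.
Sum over k = 0,...,1: E = 8/8 + 8/7 = 2.1429.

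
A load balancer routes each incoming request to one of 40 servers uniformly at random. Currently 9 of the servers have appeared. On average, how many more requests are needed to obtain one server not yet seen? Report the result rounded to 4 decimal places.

Each request yields a new server with probability (40-9)/40 = 31/40, so the wait is geometric with mean 40/31.
E = 40/31 = 1.29032.

1.2903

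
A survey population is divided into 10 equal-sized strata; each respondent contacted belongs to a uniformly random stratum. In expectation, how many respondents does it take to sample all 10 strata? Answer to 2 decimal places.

29.29

The wait to go from k to k+1 distinct strata is geometric with mean 10/(10-k).
E[T] = 10/10 + 10/9 + 10/8 + ... + 10/2 + 10/1 = 10·H_{10}.
H_{10} = 2.929, so E[T] = 29.290.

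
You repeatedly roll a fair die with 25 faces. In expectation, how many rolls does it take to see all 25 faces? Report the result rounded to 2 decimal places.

95.40

The wait to go from k to k+1 distinct faces is geometric with mean 25/(25-k).
E[T] = 25/25 + 25/24 + 25/23 + ... + 25/2 + 25/1 = 25·H_{25}.
H_{25} = 3.816, so E[T] = 95.399.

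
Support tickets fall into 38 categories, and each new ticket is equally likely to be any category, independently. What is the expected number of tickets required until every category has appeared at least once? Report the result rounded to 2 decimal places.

The wait to go from k to k+1 distinct categories is geometric with mean 38/(38-k).
E[T] = 38/38 + 38/37 + 38/36 + ... + 38/2 + 38/1 = 38·H_{38}.
H_{38} = 4.228, so E[T] = 160.660.

160.66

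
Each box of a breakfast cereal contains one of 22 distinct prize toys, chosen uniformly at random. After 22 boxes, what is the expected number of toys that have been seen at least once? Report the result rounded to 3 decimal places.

14.094

For each toy, P(seen in 22 boxes) = 1 - (21/22)^22 = 0.6406.
By linearity of expectation, E[distinct seen] = 22·(1 - (21/22)^22) = 14.0942.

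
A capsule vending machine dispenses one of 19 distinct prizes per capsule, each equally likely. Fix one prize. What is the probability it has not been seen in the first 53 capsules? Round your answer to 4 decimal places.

0.0570

Each capsule misses the fixed prize with probability (19-1)/19 = 18/19, independently.
P(still missing after 53) = (18/19)^53 = 0.05695.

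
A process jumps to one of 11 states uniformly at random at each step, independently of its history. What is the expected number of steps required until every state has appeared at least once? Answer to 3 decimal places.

The wait to go from k to k+1 distinct states is geometric with mean 11/(11-k).
E[T] = 11/11 + 11/10 + 11/9 + ... + 11/2 + 11/1 = 11·H_{11}.
H_{11} = 3.0199, so E[T] = 33.2187.

33.219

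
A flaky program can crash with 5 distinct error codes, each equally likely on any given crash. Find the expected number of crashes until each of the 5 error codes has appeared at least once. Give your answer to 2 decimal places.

Split into phases: going from k distinct to k+1 distinct takes on average 5/(5-k) crashes.
E[T] = 5/5 + 5/4 + 5/3 + 5/2 + 5/1 = 5·H_{5}.
H_{5} = 2.283, so E[T] = 11.417.

11.42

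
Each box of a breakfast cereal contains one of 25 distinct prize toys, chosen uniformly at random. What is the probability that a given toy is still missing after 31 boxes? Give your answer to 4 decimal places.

Each box misses the fixed toy with probability (25-1)/25 = 24/25, independently.
P(still missing after 31) = (24/25)^31 = 0.28210.

0.2821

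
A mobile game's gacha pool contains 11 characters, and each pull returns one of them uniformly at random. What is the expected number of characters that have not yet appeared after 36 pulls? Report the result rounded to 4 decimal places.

0.3558

For each character, P(unseen after 36) = (10/11)^36 = 0.03235.
By linearity of expectation, E[unseen] = 11·(10/11)^36 = 0.35584.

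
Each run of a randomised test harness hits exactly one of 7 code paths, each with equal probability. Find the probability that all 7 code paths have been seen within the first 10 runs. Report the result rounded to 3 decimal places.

Let A_i be the event that code path i is missing after 10 runs. By inclusion–exclusion on the A_i,
P(all seen) = Σ_{j=0}^{7} (-1)^j C(7,j)((7-j)/7)^10
= 1.0000 - 1.4984 + 0.7260 - 0.1299 + 0.0073 - 0.0001 + 0.0000 - 0.0000
= 0.1049.

0.105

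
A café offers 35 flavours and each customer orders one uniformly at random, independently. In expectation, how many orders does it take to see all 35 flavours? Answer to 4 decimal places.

145.1373

The wait to go from k to k+1 distinct flavours is geometric with mean 35/(35-k).
E[T] = 35/35 + 35/34 + 35/33 + ... + 35/2 + 35/1 = 35·H_{35}.
H_{35} = 4.14678, so E[T] = 145.13735.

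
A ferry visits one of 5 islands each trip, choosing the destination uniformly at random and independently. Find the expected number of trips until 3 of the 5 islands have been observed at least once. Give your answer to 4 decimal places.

3.9167

With k distinct islands already seen, the next new one arrives after an expected 5/(5-k) trips.
Sum over k = 0,...,2: E = 5/5 + 5/4 + 5/3 = 3.91667.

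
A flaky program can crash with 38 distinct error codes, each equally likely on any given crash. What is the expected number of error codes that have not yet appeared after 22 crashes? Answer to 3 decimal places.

For each error code, P(unseen after 22) = (37/38)^22 = 0.5562.
By linearity of expectation, E[unseen] = 38·(37/38)^22 = 21.1340.

21.134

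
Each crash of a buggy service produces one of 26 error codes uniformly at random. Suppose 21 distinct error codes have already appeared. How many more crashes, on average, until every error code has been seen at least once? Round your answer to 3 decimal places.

From k distinct to k+1 distinct takes on average 26/(26-k) crashes.
Sum over k = 21,...,25: E = 26/5 + 26/4 + 26/3 + 26/2 + 26/1 = 59.3667.

59.367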